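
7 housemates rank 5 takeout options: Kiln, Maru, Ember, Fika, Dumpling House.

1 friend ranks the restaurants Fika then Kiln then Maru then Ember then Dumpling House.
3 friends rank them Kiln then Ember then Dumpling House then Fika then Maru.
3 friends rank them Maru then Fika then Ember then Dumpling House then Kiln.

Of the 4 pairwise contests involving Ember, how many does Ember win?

Ember against each rival (7 friends):
Ember vs Kiln: 3 for Ember, 4 for Kiln — Kiln by 4–3.
Ember vs Maru: Maru, 4–3.
Ember vs Fika: Ember preferred on 3 ballots; Fika wins 4–3.
Ember vs Dumpling House: Ember, 7–0.
Ember beats Dumpling House; loses to Kiln, Maru, Fika — 1 pairwise win.

1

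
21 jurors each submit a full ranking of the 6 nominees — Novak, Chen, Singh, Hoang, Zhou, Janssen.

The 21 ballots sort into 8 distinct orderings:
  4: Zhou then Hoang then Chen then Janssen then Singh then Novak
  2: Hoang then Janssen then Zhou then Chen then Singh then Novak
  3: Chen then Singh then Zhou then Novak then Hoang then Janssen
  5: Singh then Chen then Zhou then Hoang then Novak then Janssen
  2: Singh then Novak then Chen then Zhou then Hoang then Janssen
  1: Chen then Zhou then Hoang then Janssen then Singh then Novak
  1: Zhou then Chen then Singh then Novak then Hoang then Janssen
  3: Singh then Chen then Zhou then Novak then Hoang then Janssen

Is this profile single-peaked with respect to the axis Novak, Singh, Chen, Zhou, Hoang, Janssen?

yes

Axis positions: Novak=1, Singh=2, Chen=3, Zhou=4, Hoang=5, Janssen=6.
Bloc 1 (peak Zhou at position 4): ranking walks positions 4-5-3-6-2-1, expanding outward from the peak — single-peaked.
Bloc 2 (peak Hoang at position 5): ranking walks positions 5-6-4-3-2-1, expanding outward from the peak — single-peaked.
Bloc 3 (peak Chen at position 3): ranking walks positions 3-2-4-1-5-6, expanding outward from the peak — single-peaked.
Bloc 4 (peak Singh at position 2): ranking walks positions 2-3-4-5-1-6, expanding outward from the peak — single-peaked.
Bloc 5 (peak Singh at position 2): ranking walks positions 2-1-3-4-5-6, expanding outward from the peak — single-peaked.
Bloc 6 (peak Chen at position 3): ranking walks positions 3-4-5-6-2-1, expanding outward from the peak — single-peaked.
Bloc 7 (peak Zhou at position 4): ranking walks positions 4-3-2-1-5-6, expanding outward from the peak — single-peaked.
Bloc 8 (peak Singh at position 2): ranking walks positions 2-3-4-1-5-6, expanding outward from the peak — single-peaked.
Every ranking is single-peaked on this axis.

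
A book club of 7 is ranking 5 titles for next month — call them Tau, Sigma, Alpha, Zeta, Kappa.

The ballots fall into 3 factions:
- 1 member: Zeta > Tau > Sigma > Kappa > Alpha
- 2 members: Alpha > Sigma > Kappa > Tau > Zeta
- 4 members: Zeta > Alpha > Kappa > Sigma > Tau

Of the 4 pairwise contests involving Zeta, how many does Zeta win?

4

Zeta against each rival (7 members):
Zeta vs Tau: Zeta wins 5–2.
Zeta vs Sigma: Zeta wins 5–2.
Zeta vs Alpha: Zeta preferred on 1+4 = 5 ballots; Zeta wins 5–2.
Zeta vs Kappa: 1+4 = 5 for Zeta, 2 for Kappa — Zeta by 5–2.
Zeta beats Tau, Sigma, Alpha, Kappa — 4 pairwise wins.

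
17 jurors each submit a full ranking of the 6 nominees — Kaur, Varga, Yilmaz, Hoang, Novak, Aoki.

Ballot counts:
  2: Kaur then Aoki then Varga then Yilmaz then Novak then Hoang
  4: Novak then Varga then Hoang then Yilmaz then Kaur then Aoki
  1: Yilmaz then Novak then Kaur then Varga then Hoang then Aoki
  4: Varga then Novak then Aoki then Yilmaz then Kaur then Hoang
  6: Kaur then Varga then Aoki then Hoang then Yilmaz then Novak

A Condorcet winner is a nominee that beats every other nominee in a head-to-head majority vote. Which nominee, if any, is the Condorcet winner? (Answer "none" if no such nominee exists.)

none

Head-to-head results (17 jurors):
Kaur vs Varga: 9 to 8, Kaur.
Kaur vs Yilmaz: Kaur preferred on 2+6 = 8 ballots; Yilmaz wins 9–8.
Kaur vs Hoang: 2+1+4+6 = 13 for Kaur, 4 for Hoang — Kaur by 13–4.
Kaur vs Novak: Kaur is ranked higher on 2+6 = 8 ballots, Novak on 9. Novak wins 9–8.
Kaur vs Aoki: 2+4+1+6 = 13 for Kaur, 4 for Aoki — Kaur by 13–4.
Varga vs Yilmaz: 16 to 1, Varga.
Varga vs Hoang: Varga preferred on 2+4+1+4+6 = 17 ballots; Varga wins 17–0.
Varga vs Novak: 2+4+6 = 12 for Varga, 5 for Novak — Varga by 12–5.
Varga vs Aoki: 4+1+4+6 = 15 for Varga, 2 for Aoki — Varga by 15–2.
Yilmaz vs Hoang: 2+1+4 = 7 for Yilmaz, 10 for Hoang — Hoang by 10–7.
Yilmaz vs Novak: Yilmaz is ranked higher on 2+1+6 = 9 ballots, Novak on 8. Yilmaz wins 9–8.
Yilmaz vs Aoki: 5 to 12, Aoki.
Hoang vs Novak: 6 for Hoang, 11 for Novak — Novak by 11–6.
Hoang vs Aoki: Hoang is ranked higher on 4+1 = 5 ballots, Aoki on 12. Aoki wins 12–5.
Novak vs Aoki: Novak preferred on 4+1+4 = 9 ballots; Novak wins 9–8.
Every nominee loses at least once (Kaur loses to Yilmaz; Varga loses to Kaur; Yilmaz loses to Varga; Hoang loses to Kaur; Novak loses to Varga; Aoki loses to Kaur). The majority relation contains the cycle Kaur → Varga → Yilmaz → Kaur, so there is no Condorcet winner.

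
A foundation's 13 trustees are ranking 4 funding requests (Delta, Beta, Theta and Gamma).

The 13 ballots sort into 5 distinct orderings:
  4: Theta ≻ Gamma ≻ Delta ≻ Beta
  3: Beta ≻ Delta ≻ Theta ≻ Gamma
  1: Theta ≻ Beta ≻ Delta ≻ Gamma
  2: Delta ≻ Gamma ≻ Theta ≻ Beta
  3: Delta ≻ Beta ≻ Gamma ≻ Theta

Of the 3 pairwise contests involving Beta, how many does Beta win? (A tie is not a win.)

Beta against each rival (13 reviewers):
Beta vs Delta: Delta wins 9–4.
Beta vs Theta: 3+3 = 6 for Beta, 7 for Theta — Theta by 7–6.
Beta vs Gamma: 3+1+3 = 7 for Beta, 6 for Gamma — Beta by 7–6.
Beta beats Gamma; loses to Delta, Theta — 1 pairwise win.

1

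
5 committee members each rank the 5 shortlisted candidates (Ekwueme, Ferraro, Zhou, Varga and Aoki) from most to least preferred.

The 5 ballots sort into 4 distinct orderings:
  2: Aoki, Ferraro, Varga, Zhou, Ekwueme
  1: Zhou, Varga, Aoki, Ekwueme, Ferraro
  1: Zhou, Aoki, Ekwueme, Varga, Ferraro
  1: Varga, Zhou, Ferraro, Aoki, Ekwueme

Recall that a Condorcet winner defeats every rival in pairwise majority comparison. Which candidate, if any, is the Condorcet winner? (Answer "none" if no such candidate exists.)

Check each pair by majority over 5 ballots:
Ekwueme vs Ferraro: Ferraro wins 3–2.
Ekwueme vs Zhou: Zhou wins 5–0.
Ekwueme vs Varga: Varga wins 4–1.
Ekwueme vs Aoki: Aoki, 5–0.
Ferraro vs Zhou: Zhou wins 3–2.
Ferraro vs Varga: Varga, 3–2.
Ferraro vs Aoki: Aoki, 4–1.
Zhou vs Varga: Varga, 3–2.
Zhou vs Aoki: Zhou wins 3–2.
Varga vs Aoki: Aoki, 3–2.
No candidate is unbeaten: Ekwueme loses to Ferraro; Ferraro loses to Zhou; Zhou loses to Varga; Varga loses to Aoki; Aoki loses to Zhou. In particular Zhou beats Aoki beats Varga beats Zhou is a majority cycle — no Condorcet winner exists.

none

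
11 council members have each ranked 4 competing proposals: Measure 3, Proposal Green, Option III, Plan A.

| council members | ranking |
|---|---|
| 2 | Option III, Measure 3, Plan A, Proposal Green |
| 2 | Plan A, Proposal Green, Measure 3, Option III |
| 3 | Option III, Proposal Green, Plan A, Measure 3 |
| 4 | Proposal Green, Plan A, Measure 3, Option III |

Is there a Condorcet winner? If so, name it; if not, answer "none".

Proposal Green

Pairwise majorities:
Measure 3 vs Proposal Green: Proposal Green, 9–2.
Measure 3–Option III: Measure 3 6–5.
Measure 3 vs Plan A: Plan A wins 9–2.
Proposal Green vs Option III: Proposal Green, 6–5.
Proposal Green vs Plan A: Proposal Green wins 7–4.
Option III–Plan A: Plan A 6–5.
Proposal Green defeats every rival head-to-head and is the Condorcet winner.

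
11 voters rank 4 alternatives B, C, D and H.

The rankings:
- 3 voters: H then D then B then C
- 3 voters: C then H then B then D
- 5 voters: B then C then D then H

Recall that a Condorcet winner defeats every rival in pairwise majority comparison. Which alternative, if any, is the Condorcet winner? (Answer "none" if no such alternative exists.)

Pairwise majorities:
B vs C: B is ranked higher on 3+5 = 8 ballots, C on 3. B wins 8–3.
B vs D: B preferred on 3+5 = 8 ballots; B wins 8–3.
B vs H: 5 to 6, H.
C vs D: 8 to 3, C.
C vs H: C preferred on 3+5 = 8 ballots; C wins 8–3.
D vs H: D is ranked higher on 5 ballots, H on 6. H wins 6–5.
Every alternative loses at least once (B loses to H; C loses to B; D loses to B; H loses to C). The majority relation contains the cycle B → C → H → B, so there is no Condorcet winner.

none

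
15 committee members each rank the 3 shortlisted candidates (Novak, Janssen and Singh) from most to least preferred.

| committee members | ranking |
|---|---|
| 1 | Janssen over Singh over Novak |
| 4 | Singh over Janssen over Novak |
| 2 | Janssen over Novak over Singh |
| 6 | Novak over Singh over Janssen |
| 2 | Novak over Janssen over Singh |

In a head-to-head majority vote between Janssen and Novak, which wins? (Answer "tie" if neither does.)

Ballots ranking Janssen above Novak: 1 + 4 + 2 = 7.
Ballots ranking Novak above Janssen: 15 − 7 = 8.
Novak wins the head-to-head 8–7.

Novak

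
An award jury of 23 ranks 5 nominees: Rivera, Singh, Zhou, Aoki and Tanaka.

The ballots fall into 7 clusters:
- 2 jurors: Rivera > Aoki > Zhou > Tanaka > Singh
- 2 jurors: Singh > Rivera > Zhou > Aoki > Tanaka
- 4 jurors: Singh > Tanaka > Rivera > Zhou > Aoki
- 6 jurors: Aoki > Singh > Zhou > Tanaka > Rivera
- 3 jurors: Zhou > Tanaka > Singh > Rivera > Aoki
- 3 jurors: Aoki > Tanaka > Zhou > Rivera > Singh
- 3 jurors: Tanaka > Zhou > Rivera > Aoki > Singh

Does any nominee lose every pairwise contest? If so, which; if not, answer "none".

Pairwise majorities:
Rivera vs Singh: Rivera is ranked higher on 2+3+3 = 8 ballots, Singh on 15. Singh wins 15–8.
Rivera vs Zhou: Zhou wins 15–8.
Rivera vs Aoki: Rivera is ranked higher on 2+2+4+3+3 = 14 ballots, Aoki on 9. Rivera wins 14–9.
Rivera vs Tanaka: 2+2 = 4 for Rivera, 19 for Tanaka — Tanaka by 19–4.
Singh vs Zhou: Singh is ranked higher on 2+4+6 = 12 ballots, Zhou on 11. Singh wins 12–11.
Singh–Aoki: Aoki 14–9.
Singh vs Tanaka: Singh is ranked higher on 2+4+6 = 12 ballots, Tanaka on 11. Singh wins 12–11.
Zhou vs Aoki: 2+4+3+3 = 12 for Zhou, 11 for Aoki — Zhou by 12–11.
Zhou vs Tanaka: Zhou, 13–10.
Aoki–Tanaka: Aoki 13–10.
Each nominee has at least one pairwise win (Rivera beats Aoki; Singh beats Rivera; Zhou beats Rivera; Aoki beats Singh; Tanaka beats Rivera) — no Condorcet loser.

none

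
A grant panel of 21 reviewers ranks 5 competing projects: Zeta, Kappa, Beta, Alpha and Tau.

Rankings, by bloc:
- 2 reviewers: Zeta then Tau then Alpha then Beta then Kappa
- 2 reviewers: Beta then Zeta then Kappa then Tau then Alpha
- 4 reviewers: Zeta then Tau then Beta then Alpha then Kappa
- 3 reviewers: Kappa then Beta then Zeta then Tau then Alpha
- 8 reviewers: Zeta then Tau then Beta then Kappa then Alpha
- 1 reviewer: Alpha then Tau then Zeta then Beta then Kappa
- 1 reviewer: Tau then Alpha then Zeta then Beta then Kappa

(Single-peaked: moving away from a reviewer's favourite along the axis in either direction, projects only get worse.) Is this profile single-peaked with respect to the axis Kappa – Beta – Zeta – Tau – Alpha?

Axis positions: Kappa=1, Beta=2, Zeta=3, Tau=4, Alpha=5.
Bloc 1 (peak Zeta at position 3): ranking walks positions 3-4-5-2-1, expanding outward from the peak — single-peaked.
Bloc 2 (peak Beta at position 2): ranking walks positions 2-3-1-4-5, expanding outward from the peak — single-peaked.
Bloc 3 (peak Zeta at position 3): ranking walks positions 3-4-2-5-1, expanding outward from the peak — single-peaked.
Bloc 4 (peak Kappa at position 1): ranking walks positions 1-2-3-4-5, expanding outward from the peak — single-peaked.
Bloc 5 (peak Zeta at position 3): ranking walks positions 3-4-2-1-5, expanding outward from the peak — single-peaked.
Bloc 6 (peak Alpha at position 5): ranking walks positions 5-4-3-2-1, expanding outward from the peak — single-peaked.
Bloc 7 (peak Tau at position 4): ranking walks positions 4-5-3-2-1, expanding outward from the peak — single-peaked.
Every ranking is single-peaked on this axis.

yes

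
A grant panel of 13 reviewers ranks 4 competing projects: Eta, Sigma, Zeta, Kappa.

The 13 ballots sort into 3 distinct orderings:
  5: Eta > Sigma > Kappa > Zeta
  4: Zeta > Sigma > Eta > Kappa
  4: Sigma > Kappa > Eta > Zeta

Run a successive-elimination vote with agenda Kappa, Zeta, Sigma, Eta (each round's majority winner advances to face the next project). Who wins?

Round 1: Kappa vs Zeta — 9–4, Kappa advances.
Round 2: Kappa vs Sigma — 0–13, Sigma advances.
Round 3: Sigma vs Eta — 8–5, Sigma advances.
The agenda winner is Sigma.

Sigma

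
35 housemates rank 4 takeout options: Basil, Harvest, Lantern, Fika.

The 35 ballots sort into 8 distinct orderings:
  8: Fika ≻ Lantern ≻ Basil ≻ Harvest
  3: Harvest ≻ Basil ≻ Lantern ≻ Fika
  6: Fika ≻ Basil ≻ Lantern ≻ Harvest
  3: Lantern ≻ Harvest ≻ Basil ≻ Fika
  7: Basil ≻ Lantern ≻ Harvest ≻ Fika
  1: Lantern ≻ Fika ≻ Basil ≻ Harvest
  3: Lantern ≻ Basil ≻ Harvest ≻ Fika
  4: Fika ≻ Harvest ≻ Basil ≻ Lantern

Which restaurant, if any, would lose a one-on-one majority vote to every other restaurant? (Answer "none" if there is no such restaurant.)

Head-to-head results (35 friends):
Basil vs Harvest: Basil wins 25–10.
Basil vs Lantern: 3+6+7+4 = 20 for Basil, 15 for Lantern — Basil by 20–15.
Basil vs Fika: Basil preferred on 3+3+7+3 = 16 ballots; Fika wins 19–16.
Harvest vs Lantern: Lantern, 28–7.
Harvest vs Fika: 16 to 19, Fika.
Lantern vs Fika: 17 to 18, Fika.
Harvest is beaten in every head-to-head and is the Condorcet loser.

Harvest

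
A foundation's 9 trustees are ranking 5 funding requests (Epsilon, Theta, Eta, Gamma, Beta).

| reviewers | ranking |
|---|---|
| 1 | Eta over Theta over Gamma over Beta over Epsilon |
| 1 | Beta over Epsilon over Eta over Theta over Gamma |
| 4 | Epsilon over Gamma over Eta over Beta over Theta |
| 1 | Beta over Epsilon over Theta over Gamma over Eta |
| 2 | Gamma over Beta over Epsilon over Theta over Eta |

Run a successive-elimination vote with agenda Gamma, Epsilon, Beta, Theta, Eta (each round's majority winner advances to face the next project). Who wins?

Eta

Round 1: Gamma vs Epsilon — 3–6, Epsilon advances.
Round 2: Epsilon vs Beta — 4–5, Beta advances.
Round 3: Beta vs Theta — 8–1, Beta advances.
Round 4: Beta vs Eta — 4–5, Eta advances.
Eta survives the agenda.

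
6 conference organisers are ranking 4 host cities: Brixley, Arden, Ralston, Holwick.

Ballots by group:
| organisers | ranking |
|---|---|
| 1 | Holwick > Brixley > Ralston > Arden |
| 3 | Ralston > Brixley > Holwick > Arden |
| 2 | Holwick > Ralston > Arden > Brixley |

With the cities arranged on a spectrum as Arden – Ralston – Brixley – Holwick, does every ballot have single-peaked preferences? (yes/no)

Axis positions: Arden=1, Ralston=2, Brixley=3, Holwick=4.
Group 1 (peak Holwick at position 4): ranking walks positions 4-3-2-1, expanding outward from the peak — single-peaked.
Group 2 (peak Ralston at position 2): ranking walks positions 2-3-4-1, expanding outward from the peak — single-peaked.
Group 3: ranking walks positions 4-2-1-3; Ralston is ranked above Brixley even though Brixley lies between Ralston and the peak Holwick on the axis — preferences dip and rise again. Not single-peaked.
Group 3 violates single-peakedness, so the profile is not single-peaked on this axis.

no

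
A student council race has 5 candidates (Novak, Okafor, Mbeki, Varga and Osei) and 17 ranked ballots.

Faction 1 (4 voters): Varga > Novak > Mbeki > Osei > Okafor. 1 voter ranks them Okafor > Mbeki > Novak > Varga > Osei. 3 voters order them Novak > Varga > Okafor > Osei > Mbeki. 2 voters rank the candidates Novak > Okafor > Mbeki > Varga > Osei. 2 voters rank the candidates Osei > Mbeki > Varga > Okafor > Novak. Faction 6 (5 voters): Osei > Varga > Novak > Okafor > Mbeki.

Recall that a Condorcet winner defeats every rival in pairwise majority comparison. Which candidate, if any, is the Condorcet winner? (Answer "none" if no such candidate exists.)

Pairwise majorities:
Novak vs Okafor: 14 to 3, Novak.
Novak vs Mbeki: Novak is ranked higher on 4+3+2+5 = 14 ballots, Mbeki on 3. Novak wins 14–3.
Novak vs Varga: 1+3+2 = 6 for Novak, 11 for Varga — Varga by 11–6.
Novak vs Osei: Novak is ranked higher on 4+1+3+2 = 10 ballots, Osei on 7. Novak wins 10–7.
Okafor vs Mbeki: Okafor preferred on 1+3+2+5 = 11 ballots; Okafor wins 11–6.
Okafor vs Varga: Okafor is ranked higher on 1+2 = 3 ballots, Varga on 14. Varga wins 14–3.
Okafor vs Osei: Okafor preferred on 1+3+2 = 6 ballots; Osei wins 11–6.
Mbeki vs Varga: 1+2+2 = 5 for Mbeki, 12 for Varga — Varga by 12–5.
Mbeki vs Osei: 7 to 10, Osei.
Varga vs Osei: Varga is ranked higher on 4+1+3+2 = 10 ballots, Osei on 7. Varga wins 10–7.
Varga beats each of Novak, Okafor, Mbeki, Osei — Varga is the Condorcet winner.

Varga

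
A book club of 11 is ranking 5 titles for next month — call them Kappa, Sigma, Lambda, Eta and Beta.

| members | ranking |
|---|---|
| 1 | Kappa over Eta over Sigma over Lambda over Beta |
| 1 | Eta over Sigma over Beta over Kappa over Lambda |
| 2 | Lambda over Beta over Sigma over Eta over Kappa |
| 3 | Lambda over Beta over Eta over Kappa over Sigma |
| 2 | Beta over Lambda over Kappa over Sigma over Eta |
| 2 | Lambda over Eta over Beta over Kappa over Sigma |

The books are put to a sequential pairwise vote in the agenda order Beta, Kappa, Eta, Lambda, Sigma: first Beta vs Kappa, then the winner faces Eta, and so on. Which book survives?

Round 1: Beta vs Kappa — 10–1, Beta advances.
Round 2: Beta vs Eta — 7–4, Beta advances.
Round 3: Beta vs Lambda — 3–8, Lambda advances.
Round 4: Lambda vs Sigma — 9–2, Lambda advances.
The agenda winner is Lambda.

Lambda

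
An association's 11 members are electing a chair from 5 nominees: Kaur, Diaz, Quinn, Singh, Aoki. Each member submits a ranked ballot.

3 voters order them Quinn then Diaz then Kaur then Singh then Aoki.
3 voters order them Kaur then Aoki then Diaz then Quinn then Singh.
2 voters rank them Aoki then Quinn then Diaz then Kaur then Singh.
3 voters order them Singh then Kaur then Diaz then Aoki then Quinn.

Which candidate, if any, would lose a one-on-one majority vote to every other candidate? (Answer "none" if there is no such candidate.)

none

Head-to-head results (11 voters):
Kaur–Diaz: Kaur 6–5.
Kaur vs Quinn: 6 to 5, Kaur.
Kaur vs Singh: Kaur is ranked higher on 3+3+2 = 8 ballots, Singh on 3. Kaur wins 8–3.
Kaur vs Aoki: Kaur is ranked higher on 3+3+3 = 9 ballots, Aoki on 2. Kaur wins 9–2.
Diaz vs Quinn: Diaz wins 6–5.
Diaz vs Singh: Diaz is ranked higher on 3+3+2 = 8 ballots, Singh on 3. Diaz wins 8–3.
Diaz vs Aoki: Diaz is ranked higher on 3+3 = 6 ballots, Aoki on 5. Diaz wins 6–5.
Quinn vs Singh: Quinn is ranked higher on 3+3+2 = 8 ballots, Singh on 3. Quinn wins 8–3.
Quinn vs Aoki: Aoki wins 8–3.
Singh vs Aoki: Singh, 6–5.
No candidate is winless: Kaur beats Diaz; Diaz beats Quinn; Quinn beats Singh; Singh beats Aoki; Aoki beats Quinn. There is no Condorcet loser.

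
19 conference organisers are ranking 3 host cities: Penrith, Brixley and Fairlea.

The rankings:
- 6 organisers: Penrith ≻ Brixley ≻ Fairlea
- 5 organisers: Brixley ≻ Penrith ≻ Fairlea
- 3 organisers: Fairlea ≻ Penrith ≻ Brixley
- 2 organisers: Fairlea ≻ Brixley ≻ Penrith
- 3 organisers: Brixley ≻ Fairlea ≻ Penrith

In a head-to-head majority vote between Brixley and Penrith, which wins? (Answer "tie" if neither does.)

Ballots ranking Brixley above Penrith: 5 + 2 + 3 = 10.
Ballots ranking Penrith above Brixley: 19 − 10 = 9.
Brixley wins the head-to-head 10–9.

Brixley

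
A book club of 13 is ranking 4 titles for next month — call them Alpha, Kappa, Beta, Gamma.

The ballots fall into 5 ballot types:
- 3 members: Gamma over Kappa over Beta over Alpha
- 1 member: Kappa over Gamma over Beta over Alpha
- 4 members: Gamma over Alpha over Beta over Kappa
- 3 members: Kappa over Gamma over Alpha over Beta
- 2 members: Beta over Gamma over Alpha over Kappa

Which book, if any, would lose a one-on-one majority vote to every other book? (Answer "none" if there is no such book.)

Head-to-head results (13 members):
Alpha vs Kappa: Alpha is ranked higher on 4+2 = 6 ballots, Kappa on 7. Kappa wins 7–6.
Alpha vs Beta: Alpha wins 7–6.
Alpha–Gamma: Gamma 13–0.
Kappa vs Beta: 7 to 6, Kappa.
Kappa vs Gamma: Gamma wins 9–4.
Beta vs Gamma: 2 to 11, Gamma.
Beta is beaten in every head-to-head and is the Condorcet loser.

Beta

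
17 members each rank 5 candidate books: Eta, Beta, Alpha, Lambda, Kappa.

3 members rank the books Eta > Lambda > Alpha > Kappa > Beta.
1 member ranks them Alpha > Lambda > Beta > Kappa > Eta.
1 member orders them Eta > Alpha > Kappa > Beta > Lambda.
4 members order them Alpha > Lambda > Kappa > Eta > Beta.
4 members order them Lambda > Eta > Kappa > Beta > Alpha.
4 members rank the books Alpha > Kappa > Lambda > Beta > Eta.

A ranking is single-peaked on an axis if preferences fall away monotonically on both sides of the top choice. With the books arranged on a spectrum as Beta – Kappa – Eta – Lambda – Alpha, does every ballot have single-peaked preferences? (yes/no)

no

Axis positions: Beta=1, Kappa=2, Eta=3, Lambda=4, Alpha=5.
Bloc 1 (peak Eta at position 3): ranking walks positions 3-4-5-2-1, expanding outward from the peak — single-peaked.
Bloc 2: ranking walks positions 5-4-1-2-3; Beta is ranked above Eta even though Eta lies between Beta and the peak Alpha on the axis — preferences dip and rise again. Not single-peaked.
Bloc 3: ranking walks positions 3-5-2-1-4; Alpha is ranked above Lambda even though Lambda lies between Alpha and the peak Eta on the axis — preferences dip and rise again. Not single-peaked.
Bloc 4: ranking walks positions 5-4-2-3-1; Kappa is ranked above Eta even though Eta lies between Kappa and the peak Alpha on the axis — preferences dip and rise again. Not single-peaked.
Bloc 5 (peak Lambda at position 4): ranking walks positions 4-3-2-1-5, expanding outward from the peak — single-peaked.
Bloc 6: ranking walks positions 5-2-4-1-3; Kappa is ranked above Lambda even though Lambda lies between Kappa and the peak Alpha on the axis — preferences dip and rise again. Not single-peaked.
Bloc 2 violates single-peakedness, so the profile is not single-peaked on this axis.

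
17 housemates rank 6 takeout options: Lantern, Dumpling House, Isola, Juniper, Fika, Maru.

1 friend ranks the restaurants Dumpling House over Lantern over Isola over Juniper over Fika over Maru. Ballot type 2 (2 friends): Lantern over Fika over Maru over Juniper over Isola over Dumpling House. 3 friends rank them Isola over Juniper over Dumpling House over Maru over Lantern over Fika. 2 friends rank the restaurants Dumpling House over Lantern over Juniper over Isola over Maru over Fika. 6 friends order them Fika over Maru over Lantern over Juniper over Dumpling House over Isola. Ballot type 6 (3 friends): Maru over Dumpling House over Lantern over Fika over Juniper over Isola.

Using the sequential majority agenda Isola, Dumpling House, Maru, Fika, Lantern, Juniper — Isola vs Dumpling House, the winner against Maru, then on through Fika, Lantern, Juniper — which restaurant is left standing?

Round 1: Isola vs Dumpling House — 5–12, Dumpling House advances.
Round 2: Dumpling House vs Maru — 6–11, Maru advances.
Round 3: Maru vs Fika — 8–9, Fika advances.
Round 4: Fika vs Lantern — 6–11, Lantern advances.
Round 5: Lantern vs Juniper — 14–3, Lantern advances.
Lantern survives the agenda.

Lantern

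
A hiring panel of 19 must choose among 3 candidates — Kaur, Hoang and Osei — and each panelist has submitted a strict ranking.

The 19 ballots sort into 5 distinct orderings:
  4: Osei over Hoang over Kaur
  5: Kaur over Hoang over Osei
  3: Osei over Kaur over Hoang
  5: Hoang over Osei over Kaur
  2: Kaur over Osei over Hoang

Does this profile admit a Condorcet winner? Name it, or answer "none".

none

Pairwise majorities:
Kaur vs Hoang: Kaur is ranked higher on 5+3+2 = 10 ballots, Hoang on 9. Kaur wins 10–9.
Kaur vs Osei: 5+2 = 7 for Kaur, 12 for Osei — Osei by 12–7.
Hoang vs Osei: Hoang is ranked higher on 5+5 = 10 ballots, Osei on 9. Hoang wins 10–9.
Each candidate drops at least one matchup (Kaur loses to Osei; Hoang loses to Kaur; Osei loses to Hoang); the cycle Kaur > Hoang > Osei > Kaur rules out a Condorcet winner.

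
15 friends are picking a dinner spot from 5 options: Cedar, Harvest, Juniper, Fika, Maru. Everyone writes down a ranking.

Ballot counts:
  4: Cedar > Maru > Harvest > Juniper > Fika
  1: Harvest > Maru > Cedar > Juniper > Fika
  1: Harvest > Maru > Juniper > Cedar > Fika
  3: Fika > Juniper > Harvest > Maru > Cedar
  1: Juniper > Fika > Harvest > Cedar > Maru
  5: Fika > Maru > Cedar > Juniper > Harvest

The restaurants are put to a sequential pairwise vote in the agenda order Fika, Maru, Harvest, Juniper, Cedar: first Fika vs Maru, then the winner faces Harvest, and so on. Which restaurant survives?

Round 1: Fika vs Maru — 9–6, Fika advances.
Round 2: Fika vs Harvest — 9–6, Fika advances.
Round 3: Fika vs Juniper — 8–7, Fika advances.
Round 4: Fika vs Cedar — 9–6, Fika advances.
Fika survives the agenda.

Fika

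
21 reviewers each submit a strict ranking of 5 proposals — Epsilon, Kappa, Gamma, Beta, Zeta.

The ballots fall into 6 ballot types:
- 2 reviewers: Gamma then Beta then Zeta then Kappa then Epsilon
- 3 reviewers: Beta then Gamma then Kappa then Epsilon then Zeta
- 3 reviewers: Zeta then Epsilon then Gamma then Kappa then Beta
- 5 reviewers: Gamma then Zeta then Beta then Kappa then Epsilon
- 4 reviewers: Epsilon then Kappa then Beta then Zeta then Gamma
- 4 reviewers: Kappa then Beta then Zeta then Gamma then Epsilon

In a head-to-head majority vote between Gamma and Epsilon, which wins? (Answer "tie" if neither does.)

Gamma

Ballots ranking Gamma above Epsilon: 2 + 3 + 5 + 4 = 14.
Ballots ranking Epsilon above Gamma: 21 − 14 = 7.
Gamma wins the head-to-head 14–7.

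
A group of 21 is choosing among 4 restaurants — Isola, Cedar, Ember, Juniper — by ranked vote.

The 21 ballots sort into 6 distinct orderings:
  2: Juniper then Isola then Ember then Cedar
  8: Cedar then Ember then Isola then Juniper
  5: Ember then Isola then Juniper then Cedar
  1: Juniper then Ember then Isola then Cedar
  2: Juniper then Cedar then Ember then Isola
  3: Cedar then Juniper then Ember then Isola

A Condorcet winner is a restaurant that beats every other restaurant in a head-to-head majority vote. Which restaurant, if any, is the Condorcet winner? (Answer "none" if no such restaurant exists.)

Check each pair by majority over 21 ballots:
Isola vs Cedar: Cedar, 13–8.
Isola vs Ember: Ember wins 19–2.
Isola vs Juniper: Isola, 13–8.
Cedar–Ember: Cedar 13–8.
Cedar vs Juniper: Cedar, 11–10.
Ember vs Juniper: Ember, 13–8.
Cedar wins every pairwise contest, so Cedar is the Condorcet winner.

Cedar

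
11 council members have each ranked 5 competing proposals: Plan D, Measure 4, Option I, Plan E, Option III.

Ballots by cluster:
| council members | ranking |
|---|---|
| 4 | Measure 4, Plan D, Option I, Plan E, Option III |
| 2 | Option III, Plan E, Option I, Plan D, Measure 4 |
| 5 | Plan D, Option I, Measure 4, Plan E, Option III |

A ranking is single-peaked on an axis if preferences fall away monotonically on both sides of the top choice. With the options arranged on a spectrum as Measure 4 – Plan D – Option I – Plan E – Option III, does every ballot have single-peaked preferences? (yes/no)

Axis positions: Measure 4=1, Plan D=2, Option I=3, Plan E=4, Option III=5.
Cluster 1 (peak Measure 4 at position 1): ranking walks positions 1-2-3-4-5, expanding outward from the peak — single-peaked.
Cluster 2 (peak Option III at position 5): ranking walks positions 5-4-3-2-1, expanding outward from the peak — single-peaked.
Cluster 3 (peak Plan D at position 2): ranking walks positions 2-3-1-4-5, expanding outward from the peak — single-peaked.
Every ranking is single-peaked on this axis.

yes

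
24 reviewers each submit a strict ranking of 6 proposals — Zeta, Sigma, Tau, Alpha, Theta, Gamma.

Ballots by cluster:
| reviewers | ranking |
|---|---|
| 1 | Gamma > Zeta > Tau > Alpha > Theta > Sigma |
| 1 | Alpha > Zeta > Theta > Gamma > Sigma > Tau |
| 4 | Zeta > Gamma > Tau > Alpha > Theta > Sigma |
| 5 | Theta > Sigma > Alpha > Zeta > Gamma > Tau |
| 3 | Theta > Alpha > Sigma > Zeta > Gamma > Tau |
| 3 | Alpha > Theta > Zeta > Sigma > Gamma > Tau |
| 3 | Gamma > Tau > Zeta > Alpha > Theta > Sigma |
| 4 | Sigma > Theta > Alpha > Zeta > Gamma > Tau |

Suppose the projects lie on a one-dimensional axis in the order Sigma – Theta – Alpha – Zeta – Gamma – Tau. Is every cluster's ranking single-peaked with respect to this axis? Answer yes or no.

Axis positions: Sigma=1, Theta=2, Alpha=3, Zeta=4, Gamma=5, Tau=6.
Cluster 1 (peak Gamma at position 5): ranking walks positions 5-4-6-3-2-1, expanding outward from the peak — single-peaked.
Cluster 2 (peak Alpha at position 3): ranking walks positions 3-4-2-5-1-6, expanding outward from the peak — single-peaked.
Cluster 3 (peak Zeta at position 4): ranking walks positions 4-5-6-3-2-1, expanding outward from the peak — single-peaked.
Cluster 4 (peak Theta at position 2): ranking walks positions 2-1-3-4-5-6, expanding outward from the peak — single-peaked.
Cluster 5 (peak Theta at position 2): ranking walks positions 2-3-1-4-5-6, expanding outward from the peak — single-peaked.
Cluster 6 (peak Alpha at position 3): ranking walks positions 3-2-4-1-5-6, expanding outward from the peak — single-peaked.
Cluster 7 (peak Gamma at position 5): ranking walks positions 5-6-4-3-2-1, expanding outward from the peak — single-peaked.
Cluster 8 (peak Sigma at position 1): ranking walks positions 1-2-3-4-5-6, expanding outward from the peak — single-peaked.
Every ranking is single-peaked on this axis.

yes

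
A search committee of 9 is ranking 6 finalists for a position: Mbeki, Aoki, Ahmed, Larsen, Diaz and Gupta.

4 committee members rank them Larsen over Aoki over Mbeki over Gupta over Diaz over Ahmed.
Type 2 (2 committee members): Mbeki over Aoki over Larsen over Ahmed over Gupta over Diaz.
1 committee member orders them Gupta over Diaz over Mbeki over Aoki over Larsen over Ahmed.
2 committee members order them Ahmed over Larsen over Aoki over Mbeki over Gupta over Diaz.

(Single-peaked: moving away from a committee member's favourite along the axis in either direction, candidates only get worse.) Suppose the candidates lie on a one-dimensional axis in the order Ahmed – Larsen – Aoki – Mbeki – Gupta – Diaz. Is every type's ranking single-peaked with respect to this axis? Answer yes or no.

Axis positions: Ahmed=1, Larsen=2, Aoki=3, Mbeki=4, Gupta=5, Diaz=6.
Type 1 (peak Larsen at position 2): ranking walks positions 2-3-4-5-6-1, expanding outward from the peak — single-peaked.
Type 2 (peak Mbeki at position 4): ranking walks positions 4-3-2-1-5-6, expanding outward from the peak — single-peaked.
Type 3 (peak Gupta at position 5): ranking walks positions 5-6-4-3-2-1, expanding outward from the peak — single-peaked.
Type 4 (peak Ahmed at position 1): ranking walks positions 1-2-3-4-5-6, expanding outward from the peak — single-peaked.
Every ranking is single-peaked on this axis.

yes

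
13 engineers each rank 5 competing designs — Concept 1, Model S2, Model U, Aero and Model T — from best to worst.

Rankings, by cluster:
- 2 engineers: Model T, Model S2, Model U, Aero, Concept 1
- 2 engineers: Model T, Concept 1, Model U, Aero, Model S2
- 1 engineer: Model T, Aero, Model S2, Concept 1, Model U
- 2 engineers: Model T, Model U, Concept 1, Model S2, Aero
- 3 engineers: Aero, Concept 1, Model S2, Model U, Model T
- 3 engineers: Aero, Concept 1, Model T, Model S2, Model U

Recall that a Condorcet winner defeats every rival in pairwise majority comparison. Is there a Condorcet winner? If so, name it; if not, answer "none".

Pairwise majorities:
Concept 1–Model S2: Concept 1 10–3.
Concept 1 vs Model U: Concept 1 is ranked higher on 2+1+3+3 = 9 ballots, Model U on 4. Concept 1 wins 9–4.
Concept 1 vs Aero: Aero, 9–4.
Concept 1 vs Model T: Model T wins 7–6.
Model S2 vs Model U: Model S2 wins 9–4.
Model S2–Aero: Aero 9–4.
Model S2–Model T: Model T 10–3.
Model U vs Aero: Model U is ranked higher on 2+2+2 = 6 ballots, Aero on 7. Aero wins 7–6.
Model U vs Model T: Model U preferred on 3 ballots; Model T wins 10–3.
Aero vs Model T: Model T wins 7–6.
Model T defeats every rival head-to-head and is the Condorcet winner.

Model T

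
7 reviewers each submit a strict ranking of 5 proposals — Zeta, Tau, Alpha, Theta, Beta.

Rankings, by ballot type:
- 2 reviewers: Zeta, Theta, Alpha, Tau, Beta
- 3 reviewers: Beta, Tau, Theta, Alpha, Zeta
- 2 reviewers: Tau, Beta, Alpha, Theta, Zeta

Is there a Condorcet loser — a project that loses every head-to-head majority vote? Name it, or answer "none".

Zeta

Head-to-head results (7 reviewers):
Zeta vs Tau: Zeta is ranked higher on 2 ballots, Tau on 5. Tau wins 5–2.
Zeta–Alpha: Alpha 5–2.
Zeta vs Theta: Zeta preferred on 2 ballots; Theta wins 5–2.
Zeta vs Beta: Zeta preferred on 2 ballots; Beta wins 5–2.
Tau–Alpha: Tau 5–2.
Tau–Theta: Tau 5–2.
Tau vs Beta: Tau preferred on 2+2 = 4 ballots; Tau wins 4–3.
Alpha vs Theta: 2 to 5, Theta.
Alpha vs Beta: Beta wins 5–2.
Theta vs Beta: 2 for Theta, 5 for Beta — Beta by 5–2.
Zeta loses to every other project — it is the Condorcet loser.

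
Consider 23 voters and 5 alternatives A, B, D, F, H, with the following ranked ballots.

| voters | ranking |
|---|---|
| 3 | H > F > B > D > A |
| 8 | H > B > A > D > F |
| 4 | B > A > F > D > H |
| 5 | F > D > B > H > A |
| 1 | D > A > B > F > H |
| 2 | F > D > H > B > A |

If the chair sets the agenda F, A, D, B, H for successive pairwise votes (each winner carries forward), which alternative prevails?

H

Round 1: F vs A — 10–13, A advances.
Round 2: A vs D — 12–11, A advances.
Round 3: A vs B — 1–22, B advances.
Round 4: B vs H — 10–13, H advances.
The agenda winner is H.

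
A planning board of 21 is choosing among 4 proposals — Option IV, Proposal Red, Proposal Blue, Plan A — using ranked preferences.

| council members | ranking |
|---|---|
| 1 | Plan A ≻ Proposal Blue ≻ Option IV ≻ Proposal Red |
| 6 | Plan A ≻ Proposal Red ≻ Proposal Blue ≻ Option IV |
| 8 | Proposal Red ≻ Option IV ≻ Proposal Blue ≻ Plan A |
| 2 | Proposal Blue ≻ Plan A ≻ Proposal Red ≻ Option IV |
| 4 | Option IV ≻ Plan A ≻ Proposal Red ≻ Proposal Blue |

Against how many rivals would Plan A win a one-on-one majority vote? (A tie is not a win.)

2

Plan A against each rival (21 council members):
Plan A vs Option IV: Plan A preferred on 1+6+2 = 9 ballots; Option IV wins 12–9.
Plan A–Proposal Red: Plan A 13–8.
Plan A vs Proposal Blue: Plan A, 11–10.
Plan A beats Proposal Red, Proposal Blue; loses to Option IV — 2 pairwise wins.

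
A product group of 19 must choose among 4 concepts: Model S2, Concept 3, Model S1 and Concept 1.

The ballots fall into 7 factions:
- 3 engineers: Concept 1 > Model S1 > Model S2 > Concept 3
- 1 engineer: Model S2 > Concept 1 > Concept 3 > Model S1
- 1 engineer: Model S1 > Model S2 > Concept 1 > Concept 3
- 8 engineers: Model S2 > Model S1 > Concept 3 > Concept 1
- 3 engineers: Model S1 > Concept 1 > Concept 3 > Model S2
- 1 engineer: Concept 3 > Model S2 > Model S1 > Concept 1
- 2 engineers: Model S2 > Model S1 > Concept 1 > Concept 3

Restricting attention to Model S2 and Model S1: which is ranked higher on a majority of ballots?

Ballots ranking Model S2 above Model S1: 1 + 8 + 1 + 2 = 12.
Ballots ranking Model S1 above Model S2: 19 − 12 = 7.
Model S2 wins the head-to-head 12–7.

Model S2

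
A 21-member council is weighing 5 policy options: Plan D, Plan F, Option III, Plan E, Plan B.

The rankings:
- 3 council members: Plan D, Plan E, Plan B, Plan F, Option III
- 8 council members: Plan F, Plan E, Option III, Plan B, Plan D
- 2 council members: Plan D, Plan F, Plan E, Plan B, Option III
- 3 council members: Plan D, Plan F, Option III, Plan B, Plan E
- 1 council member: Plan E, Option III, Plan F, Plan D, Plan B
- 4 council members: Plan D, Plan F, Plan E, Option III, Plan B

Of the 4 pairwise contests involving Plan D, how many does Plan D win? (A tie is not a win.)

Plan D against each rival (21 council members):
Plan D–Plan F: Plan D 12–9.
Plan D vs Option III: Plan D preferred on 3+2+3+4 = 12 ballots; Plan D wins 12–9.
Plan D vs Plan E: Plan D preferred on 3+2+3+4 = 12 ballots; Plan D wins 12–9.
Plan D–Plan B: Plan D 13–8.
Plan D beats Plan F, Option III, Plan E, Plan B — 4 pairwise wins.

4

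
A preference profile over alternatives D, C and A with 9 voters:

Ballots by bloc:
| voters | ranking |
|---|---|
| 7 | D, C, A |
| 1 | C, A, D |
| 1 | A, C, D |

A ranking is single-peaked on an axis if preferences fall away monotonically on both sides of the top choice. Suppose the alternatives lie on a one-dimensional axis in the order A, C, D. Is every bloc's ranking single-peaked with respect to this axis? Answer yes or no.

Axis positions: A=1, C=2, D=3.
Bloc 1 (peak D at position 3): ranking walks positions 3-2-1, expanding outward from the peak — single-peaked.
Bloc 2 (peak C at position 2): ranking walks positions 2-1-3, expanding outward from the peak — single-peaked.
Bloc 3 (peak A at position 1): ranking walks positions 1-2-3, expanding outward from the peak — single-peaked.
Every ranking is single-peaked on this axis.

yes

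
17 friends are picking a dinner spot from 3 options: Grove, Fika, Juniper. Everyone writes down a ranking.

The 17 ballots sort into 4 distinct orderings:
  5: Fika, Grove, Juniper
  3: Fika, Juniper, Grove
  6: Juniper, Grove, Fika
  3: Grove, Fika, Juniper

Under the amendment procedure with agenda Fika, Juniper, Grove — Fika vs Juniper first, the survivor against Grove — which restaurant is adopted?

Round 1: Fika vs Juniper — 11–6, Fika advances.
Round 2: Fika vs Grove — 8–9, Grove advances.
Grove survives the agenda.

Grove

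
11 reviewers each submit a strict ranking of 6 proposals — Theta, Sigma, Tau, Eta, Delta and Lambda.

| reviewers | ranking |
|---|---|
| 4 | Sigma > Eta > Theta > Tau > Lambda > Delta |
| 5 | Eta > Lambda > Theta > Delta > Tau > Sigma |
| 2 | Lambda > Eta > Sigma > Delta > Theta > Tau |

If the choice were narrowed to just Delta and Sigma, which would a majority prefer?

Ballots ranking Delta above Sigma: 5.
Ballots ranking Sigma above Delta: 11 − 5 = 6.
Sigma wins the head-to-head 6–5.

Sigma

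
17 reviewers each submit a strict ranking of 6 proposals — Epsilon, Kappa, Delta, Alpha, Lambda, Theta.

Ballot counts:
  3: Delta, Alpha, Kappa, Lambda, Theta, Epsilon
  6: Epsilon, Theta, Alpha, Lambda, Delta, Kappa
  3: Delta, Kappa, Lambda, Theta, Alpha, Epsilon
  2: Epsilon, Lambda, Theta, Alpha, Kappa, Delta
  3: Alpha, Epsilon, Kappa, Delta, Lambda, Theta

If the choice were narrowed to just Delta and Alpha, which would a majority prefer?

Ballots ranking Delta above Alpha: 3 + 3 = 6.
Ballots ranking Alpha above Delta: 17 − 6 = 11.
Alpha wins the head-to-head 11–6.

Alpha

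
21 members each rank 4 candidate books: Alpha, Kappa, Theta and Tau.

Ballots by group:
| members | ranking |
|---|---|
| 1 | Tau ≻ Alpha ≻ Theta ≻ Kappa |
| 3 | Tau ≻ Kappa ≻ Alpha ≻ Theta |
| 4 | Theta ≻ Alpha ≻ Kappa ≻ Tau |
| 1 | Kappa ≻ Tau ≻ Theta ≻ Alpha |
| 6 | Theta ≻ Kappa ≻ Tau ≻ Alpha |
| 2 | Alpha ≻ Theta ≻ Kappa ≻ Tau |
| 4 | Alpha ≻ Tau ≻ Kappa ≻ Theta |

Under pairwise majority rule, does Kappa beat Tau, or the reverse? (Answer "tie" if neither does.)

Kappa

Ballots ranking Kappa above Tau: 4 + 1 + 6 + 2 = 13.
Ballots ranking Tau above Kappa: 21 − 13 = 8.
Kappa wins the head-to-head 13–8.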